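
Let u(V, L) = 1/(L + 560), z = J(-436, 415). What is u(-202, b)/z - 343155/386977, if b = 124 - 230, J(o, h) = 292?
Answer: -45490985063/51300766936 ≈ -0.88675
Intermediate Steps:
z = 292
b = -106
u(V, L) = 1/(560 + L)
u(-202, b)/z - 343155/386977 = 1/((560 - 106)*292) - 343155/386977 = (1/292)/454 - 343155*1/386977 = (1/454)*(1/292) - 343155/386977 = 1/132568 - 343155/386977 = -45490985063/51300766936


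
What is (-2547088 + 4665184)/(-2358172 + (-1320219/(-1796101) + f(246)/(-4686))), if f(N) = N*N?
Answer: -2971169502426576/3307954367621179 ≈ -0.89819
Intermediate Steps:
f(N) = N**2
(-2547088 + 4665184)/(-2358172 + (-1320219/(-1796101) + f(246)/(-4686))) = (-2547088 + 4665184)/(-2358172 + (-1320219/(-1796101) + 246**2/(-4686))) = 2118096/(-2358172 + (-1320219*(-1/1796101) + 60516*(-1/4686))) = 2118096/(-2358172 + (1320219/1796101 - 10086/781)) = 2118096/(-2358172 - 17084383647/1402754881) = 2118096/(-3307954367621179/1402754881) = 2118096*(-1402754881/3307954367621179) = -2971169502426576/3307954367621179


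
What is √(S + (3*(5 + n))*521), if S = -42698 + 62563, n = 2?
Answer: √30806 ≈ 175.52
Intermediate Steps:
S = 19865
√(S + (3*(5 + n))*521) = √(19865 + (3*(5 + 2))*521) = √(19865 + (3*7)*521) = √(19865 + 21*521) = √(19865 + 10941) = √30806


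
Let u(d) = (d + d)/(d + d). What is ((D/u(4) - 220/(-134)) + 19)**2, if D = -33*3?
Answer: 27562500/4489 ≈ 6140.0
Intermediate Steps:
u(d) = 1 (u(d) = (2*d)/((2*d)) = (2*d)*(1/(2*d)) = 1)
D = -99
((D/u(4) - 220/(-134)) + 19)**2 = ((-99/1 - 220/(-134)) + 19)**2 = ((-99*1 - 220*(-1/134)) + 19)**2 = ((-99 + 110/67) + 19)**2 = (-6523/67 + 19)**2 = (-5250/67)**2 = 27562500/4489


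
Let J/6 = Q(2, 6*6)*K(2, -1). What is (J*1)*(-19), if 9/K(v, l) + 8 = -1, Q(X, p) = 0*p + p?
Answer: 4104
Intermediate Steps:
Q(X, p) = p (Q(X, p) = 0 + p = p)
K(v, l) = -1 (K(v, l) = 9/(-8 - 1) = 9/(-9) = 9*(-1/9) = -1)
J = -216 (J = 6*((6*6)*(-1)) = 6*(36*(-1)) = 6*(-36) = -216)
(J*1)*(-19) = -216*1*(-19) = -216*(-19) = 4104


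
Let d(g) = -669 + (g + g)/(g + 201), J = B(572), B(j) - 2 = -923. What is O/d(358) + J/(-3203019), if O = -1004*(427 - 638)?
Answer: -126434571938423/398514285615 ≈ -317.26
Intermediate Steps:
B(j) = -921 (B(j) = 2 - 923 = -921)
J = -921
d(g) = -669 + 2*g/(201 + g) (d(g) = -669 + (2*g)/(201 + g) = -669 + 2*g/(201 + g))
O = 211844 (O = -1004*(-211) = 211844)
O/d(358) + J/(-3203019) = 211844/(((-134469 - 667*358)/(201 + 358))) - 921/(-3203019) = 211844/(((-134469 - 238786)/559)) - 921*(-1/3203019) = 211844/(((1/559)*(-373255))) + 307/1067673 = 211844/(-373255/559) + 307/1067673 = 211844*(-559/373255) + 307/1067673 = -118420796/373255 + 307/1067673 = -126434571938423/398514285615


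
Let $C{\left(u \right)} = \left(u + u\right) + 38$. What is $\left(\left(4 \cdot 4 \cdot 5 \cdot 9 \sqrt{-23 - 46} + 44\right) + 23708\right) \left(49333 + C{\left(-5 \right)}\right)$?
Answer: $1172422472 + 35539920 i \sqrt{69} \approx 1.1724 \cdot 10^{9} + 2.9522 \cdot 10^{8} i$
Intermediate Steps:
$C{\left(u \right)} = 38 + 2 u$ ($C{\left(u \right)} = 2 u + 38 = 38 + 2 u$)
$\left(\left(4 \cdot 4 \cdot 5 \cdot 9 \sqrt{-23 - 46} + 44\right) + 23708\right) \left(49333 + C{\left(-5 \right)}\right) = \left(\left(4 \cdot 4 \cdot 5 \cdot 9 \sqrt{-23 - 46} + 44\right) + 23708\right) \left(49333 + \left(38 + 2 \left(-5\right)\right)\right) = \left(\left(16 \cdot 5 \cdot 9 \sqrt{-69} + 44\right) + 23708\right) \left(49333 + \left(38 - 10\right)\right) = \left(\left(80 \cdot 9 i \sqrt{69} + 44\right) + 23708\right) \left(49333 + 28\right) = \left(\left(720 i \sqrt{69} + 44\right) + 23708\right) 49361 = \left(\left(44 + 720 i \sqrt{69}\right) + 23708\right) 49361 = \left(23752 + 720 i \sqrt{69}\right) 49361 = 1172422472 + 35539920 i \sqrt{69}$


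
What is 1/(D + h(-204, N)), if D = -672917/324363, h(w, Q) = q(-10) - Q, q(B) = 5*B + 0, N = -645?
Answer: 324363/192323068 ≈ 0.0016866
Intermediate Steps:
q(B) = 5*B
h(w, Q) = -50 - Q (h(w, Q) = 5*(-10) - Q = -50 - Q)
D = -672917/324363 (D = -672917*1/324363 = -672917/324363 ≈ -2.0746)
1/(D + h(-204, N)) = 1/(-672917/324363 + (-50 - 1*(-645))) = 1/(-672917/324363 + (-50 + 645)) = 1/(-672917/324363 + 595) = 1/(192323068/324363) = 324363/192323068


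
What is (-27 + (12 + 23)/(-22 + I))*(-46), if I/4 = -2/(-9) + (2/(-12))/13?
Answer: 1631781/1238 ≈ 1318.1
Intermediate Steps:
I = 98/117 (I = 4*(-2/(-9) + (2/(-12))/13) = 4*(-2*(-⅑) + (2*(-1/12))*(1/13)) = 4*(2/9 - ⅙*1/13) = 4*(2/9 - 1/78) = 4*(49/234) = 98/117 ≈ 0.83761)
(-27 + (12 + 23)/(-22 + I))*(-46) = (-27 + (12 + 23)/(-22 + 98/117))*(-46) = (-27 + 35/(-2476/117))*(-46) = (-27 + 35*(-117/2476))*(-46) = (-27 - 4095/2476)*(-46) = -70947/2476*(-46) = 1631781/1238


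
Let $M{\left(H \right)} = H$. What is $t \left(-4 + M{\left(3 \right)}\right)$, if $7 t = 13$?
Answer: $- \frac{13}{7} \approx -1.8571$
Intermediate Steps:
$t = \frac{13}{7}$ ($t = \frac{1}{7} \cdot 13 = \frac{13}{7} \approx 1.8571$)
$t \left(-4 + M{\left(3 \right)}\right) = \frac{13 \left(-4 + 3\right)}{7} = \frac{13}{7} \left(-1\right) = - \frac{13}{7}$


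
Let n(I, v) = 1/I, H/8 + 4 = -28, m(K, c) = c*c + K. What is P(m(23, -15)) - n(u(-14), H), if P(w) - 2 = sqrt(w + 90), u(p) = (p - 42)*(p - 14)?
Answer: 3135/1568 + 13*sqrt(2) ≈ 20.384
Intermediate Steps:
m(K, c) = K + c**2 (m(K, c) = c**2 + K = K + c**2)
H = -256 (H = -32 + 8*(-28) = -32 - 224 = -256)
u(p) = (-42 + p)*(-14 + p)
P(w) = 2 + sqrt(90 + w) (P(w) = 2 + sqrt(w + 90) = 2 + sqrt(90 + w))
P(m(23, -15)) - n(u(-14), H) = (2 + sqrt(90 + (23 + (-15)**2))) - 1/(588 + (-14)**2 - 56*(-14)) = (2 + sqrt(90 + (23 + 225))) - 1/(588 + 196 + 784) = (2 + sqrt(90 + 248)) - 1/1568 = (2 + sqrt(338)) - 1*1/1568 = (2 + 13*sqrt(2)) - 1/1568 = 3135/1568 + 13*sqrt(2)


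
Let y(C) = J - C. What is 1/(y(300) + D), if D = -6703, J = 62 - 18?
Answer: -1/6959 ≈ -0.00014370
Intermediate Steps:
J = 44
y(C) = 44 - C
1/(y(300) + D) = 1/((44 - 1*300) - 6703) = 1/((44 - 300) - 6703) = 1/(-256 - 6703) = 1/(-6959) = -1/6959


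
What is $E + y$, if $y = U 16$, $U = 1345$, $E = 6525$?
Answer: $28045$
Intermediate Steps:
$y = 21520$ ($y = 1345 \cdot 16 = 21520$)
$E + y = 6525 + 21520 = 28045$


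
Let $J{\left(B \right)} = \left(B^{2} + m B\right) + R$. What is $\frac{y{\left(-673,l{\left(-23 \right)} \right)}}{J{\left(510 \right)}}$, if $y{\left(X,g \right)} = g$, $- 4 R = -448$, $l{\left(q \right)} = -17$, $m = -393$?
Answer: $- \frac{17}{59782} \approx -0.00028437$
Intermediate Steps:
$R = 112$ ($R = \left(- \frac{1}{4}\right) \left(-448\right) = 112$)
$J{\left(B \right)} = 112 + B^{2} - 393 B$ ($J{\left(B \right)} = \left(B^{2} - 393 B\right) + 112 = 112 + B^{2} - 393 B$)
$\frac{y{\left(-673,l{\left(-23 \right)} \right)}}{J{\left(510 \right)}} = - \frac{17}{112 + 510^{2} - 200430} = - \frac{17}{112 + 260100 - 200430} = - \frac{17}{59782}$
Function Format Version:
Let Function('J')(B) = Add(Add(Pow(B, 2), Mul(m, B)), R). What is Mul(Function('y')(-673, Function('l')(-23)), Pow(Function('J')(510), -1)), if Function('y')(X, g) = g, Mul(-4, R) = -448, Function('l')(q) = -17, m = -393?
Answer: Rational(-17, 59782) ≈ -0.00028437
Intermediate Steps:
R = 112 (R = Mul(Rational(-1, 4), -448) = 112)
Function('J')(B) = Add(112, Pow(B, 2), Mul(-393, B)) (Function('J')(B) = Add(Add(Pow(B, 2), Mul(-393, B)), 112) = Add(112, Pow(B, 2), Mul(-393, B)))
Mul(Function('y')(-673, Function('l')(-23)), Pow(Function('J')(510), -1)) = Mul(-17, Pow(Add(112, Pow(510, 2), Mul(-393, 510)), -1)) = Mul(-17, Pow(Add(112, 260100, -200430), -1)) = Mul(-17, Pow(59782, -1)) = Mul(-17, Rational(1, 59782)) = Rational(-17, 59782)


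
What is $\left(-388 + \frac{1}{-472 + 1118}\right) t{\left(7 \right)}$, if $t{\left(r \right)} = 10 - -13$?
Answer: $- \frac{5764881}{646} \approx -8924.0$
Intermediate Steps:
$t{\left(r \right)} = 23$ ($t{\left(r \right)} = 10 + 13 = 23$)
$\left(-388 + \frac{1}{-472 + 1118}\right) t{\left(7 \right)} = \left(-388 + \frac{1}{-472 + 1118}\right) 23 = \left(-388 + \frac{1}{646}\right) 23 = \left(- \frac{250647}{646}\right) 23 = - \frac{5764881}{646}$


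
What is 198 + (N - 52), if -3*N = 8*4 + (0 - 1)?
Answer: 407/3 ≈ 135.67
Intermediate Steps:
N = -31/3 (N = -(8*4 + (0 - 1))/3 = -(32 - 1)/3 = -⅓*31 = -31/3 ≈ -10.333)
198 + (N - 52) = 198 + (-31/3 - 52) = 198 - 187/3 = 407/3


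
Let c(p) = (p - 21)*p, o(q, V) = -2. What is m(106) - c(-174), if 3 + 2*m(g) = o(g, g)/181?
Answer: -12283205/362 ≈ -33932.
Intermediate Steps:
m(g) = -545/362 (m(g) = -3/2 + (-2/181)/2 = -3/2 + (-2*1/181)/2 = -3/2 + (½)*(-2/181) = -3/2 - 1/181 = -545/362)
c(p) = p*(-21 + p) (c(p) = (-21 + p)*p = p*(-21 + p))
m(106) - c(-174) = -545/362 - (-174)*(-21 - 174) = -545/362 - (-174)*(-195) = -545/362 - 1*33930 = -545/362 - 33930 = -12283205/362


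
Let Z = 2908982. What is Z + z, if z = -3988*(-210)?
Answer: 3746462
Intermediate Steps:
z = 837480
Z + z = 2908982 + 837480 = 3746462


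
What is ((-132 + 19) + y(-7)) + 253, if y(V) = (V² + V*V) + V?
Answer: 231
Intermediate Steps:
y(V) = V + 2*V² (y(V) = (V² + V²) + V = 2*V² + V = V + 2*V²)
((-132 + 19) + y(-7)) + 253 = ((-132 + 19) - 7*(1 + 2*(-7))) + 253 = (-113 - 7*(1 - 14)) + 253 = (-113 - 7*(-13)) + 253 = (-113 + 91) + 253 = -22 + 253 = 231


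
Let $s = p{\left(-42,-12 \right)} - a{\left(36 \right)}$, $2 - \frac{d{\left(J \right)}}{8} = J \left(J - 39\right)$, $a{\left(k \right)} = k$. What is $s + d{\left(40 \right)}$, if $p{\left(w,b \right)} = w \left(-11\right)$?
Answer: $122$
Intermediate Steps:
$d{\left(J \right)} = 16 - 8 J \left(-39 + J\right)$ ($d{\left(J \right)} = 16 - 8 J \left(J - 39\right) = 16 - 8 J \left(-39 + J\right)$)
$p{\left(w,b \right)} = - 11 w$
$s = 426$ ($s = \left(-11\right) \left(-42\right) - 36 = 462 - 36 = 426$)
$s + d{\left(40 \right)} = 426 + \left(16 - 8 \cdot 40^{2} + 312 \cdot 40\right) = 426 + \left(16 - 12800 + 12480\right) = 426 - 304 = 122$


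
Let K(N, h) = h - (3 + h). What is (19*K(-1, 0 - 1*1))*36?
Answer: -2052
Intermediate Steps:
K(N, h) = -3 (K(N, h) = h + (-3 - h) = -3)
(19*K(-1, 0 - 1*1))*36 = (19*(-3))*36 = -57*36 = -2052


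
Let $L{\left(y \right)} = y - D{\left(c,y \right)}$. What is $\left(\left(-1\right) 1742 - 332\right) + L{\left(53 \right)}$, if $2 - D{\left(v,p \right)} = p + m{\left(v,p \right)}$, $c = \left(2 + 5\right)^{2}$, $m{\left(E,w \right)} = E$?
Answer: $-1921$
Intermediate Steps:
$c = 49$ ($c = 7^{2} = 49$)
$D{\left(v,p \right)} = 2 - p - v$ ($D{\left(v,p \right)} = 2 - \left(p + v\right) = 2 - p - v$)
$L{\left(y \right)} = 47 + 2 y$ ($L{\left(y \right)} = y - \left(2 - y - 49\right) = y - \left(-47 - y\right) = y + \left(47 + y\right) = 47 + 2 y$)
$\left(\left(-1\right) 1742 - 332\right) + L{\left(53 \right)} = \left(\left(-1\right) 1742 - 332\right) + \left(47 + 2 \cdot 53\right) = \left(-1742 - 332\right) + \left(47 + 106\right) = -2074 + 153 = -1921$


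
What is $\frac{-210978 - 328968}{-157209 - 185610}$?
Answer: $\frac{19998}{12697} \approx 1.575$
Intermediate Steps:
$\frac{-210978 - 328968}{-157209 - 185610} = - \frac{539946}{-342819} = \left(-539946\right) \left(- \frac{1}{342819}\right) = \frac{19998}{12697}$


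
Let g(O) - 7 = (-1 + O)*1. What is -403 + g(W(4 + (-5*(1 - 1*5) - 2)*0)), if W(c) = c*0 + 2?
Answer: -395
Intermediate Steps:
W(c) = 2 (W(c) = 0 + 2 = 2)
g(O) = 6 + O (g(O) = 7 + (-1 + O)*1 = 7 + (-1 + O) = 6 + O)
-403 + g(W(4 + (-5*(1 - 1*5) - 2)*0)) = -403 + (6 + 2) = -403 + 8 = -395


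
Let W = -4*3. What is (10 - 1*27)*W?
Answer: 204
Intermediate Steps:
W = -12
(10 - 1*27)*W = (10 - 1*27)*(-12) = (10 - 27)*(-12) = -17*(-12) = 204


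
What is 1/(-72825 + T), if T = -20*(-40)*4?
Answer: -1/69625 ≈ -1.4363e-5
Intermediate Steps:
T = 3200 (T = 800*4 = 3200)
1/(-72825 + T) = 1/(-72825 + 3200) = 1/(-69625) = -1/69625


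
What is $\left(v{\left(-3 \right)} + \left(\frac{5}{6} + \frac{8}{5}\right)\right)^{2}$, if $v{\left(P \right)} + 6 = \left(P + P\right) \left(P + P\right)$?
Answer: $\frac{946729}{900} \approx 1051.9$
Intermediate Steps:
$v{\left(P \right)} = -6 + 4 P^{2}$ ($v{\left(P \right)} = -6 + \left(P + P\right) \left(P + P\right) = -6 + 2 P 2 P = -6 + 4 P^{2}$)
$\left(v{\left(-3 \right)} + \left(\frac{5}{6} + \frac{8}{5}\right)\right)^{2} = \left(\left(-6 + 4 \left(-3\right)^{2}\right) + \left(\frac{5}{6} + \frac{8}{5}\right)\right)^{2} = \left(\left(-6 + 4 \cdot 9\right) + \left(5 \cdot \frac{1}{6} + 8 \cdot \frac{1}{5}\right)\right)^{2} = \left(\left(-6 + 36\right) + \left(\frac{5}{6} + \frac{8}{5}\right)\right)^{2} = \left(30 + \frac{73}{30}\right)^{2} = \left(\frac{973}{30}\right)^{2} = \frac{946729}{900}$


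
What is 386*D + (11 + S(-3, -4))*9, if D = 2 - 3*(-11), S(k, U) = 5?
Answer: 13654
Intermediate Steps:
D = 35 (D = 2 + 33 = 35)
386*D + (11 + S(-3, -4))*9 = 386*35 + (11 + 5)*9 = 13510 + 16*9 = 13510 + 144 = 13654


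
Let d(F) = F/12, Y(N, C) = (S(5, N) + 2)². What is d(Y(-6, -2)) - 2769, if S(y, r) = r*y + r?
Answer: -8018/3 ≈ -2672.7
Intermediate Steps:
S(y, r) = r + r*y
Y(N, C) = (2 + 6*N)² (Y(N, C) = (N*(1 + 5) + 2)² = (N*6 + 2)² = (6*N + 2)² = (2 + 6*N)²)
d(F) = F/12 (d(F) = F*(1/12) = F/12)
d(Y(-6, -2)) - 2769 = (4*(1 + 3*(-6))²)/12 - 2769 = (4*(1 - 18)²)/12 - 2769 = (4*(-17)²)/12 - 2769 = (4*289)/12 - 2769 = (1/12)*1156 - 2769 = 289/3 - 2769 = -8018/3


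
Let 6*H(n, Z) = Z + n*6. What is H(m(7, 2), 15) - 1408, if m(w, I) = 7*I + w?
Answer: -2769/2 ≈ -1384.5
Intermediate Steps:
m(w, I) = w + 7*I
H(n, Z) = n + Z/6 (H(n, Z) = (Z + n*6)/6 = (Z + 6*n)/6 = n + Z/6)
H(m(7, 2), 15) - 1408 = ((7 + 7*2) + (1/6)*15) - 1408 = ((7 + 14) + 5/2) - 1408 = (21 + 5/2) - 1408 = 47/2 - 1408 = -2769/2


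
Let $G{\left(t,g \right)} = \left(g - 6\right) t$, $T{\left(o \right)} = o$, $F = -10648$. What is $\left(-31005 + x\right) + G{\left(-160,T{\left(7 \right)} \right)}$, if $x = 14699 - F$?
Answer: $-5818$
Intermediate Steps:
$G{\left(t,g \right)} = t \left(-6 + g\right)$ ($G{\left(t,g \right)} = \left(-6 + g\right) t = t \left(-6 + g\right)$)
$x = 25347$ ($x = 14699 - -10648 = 14699 + 10648 = 25347$)
$\left(-31005 + x\right) + G{\left(-160,T{\left(7 \right)} \right)} = \left(-31005 + 25347\right) - 160 \left(-6 + 7\right) = -5658 - 160 = -5818$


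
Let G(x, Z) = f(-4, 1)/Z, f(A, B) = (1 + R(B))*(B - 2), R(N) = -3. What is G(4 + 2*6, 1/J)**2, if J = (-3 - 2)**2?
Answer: 2500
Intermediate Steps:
f(A, B) = 4 - 2*B (f(A, B) = (1 - 3)*(B - 2) = -2*(-2 + B) = 4 - 2*B)
J = 25 (J = (-5)**2 = 25)
G(x, Z) = 2/Z (G(x, Z) = (4 - 2*1)/Z = (4 - 2)/Z = 2/Z)
G(4 + 2*6, 1/J)**2 = (2/(1/25))**2 = (2*25)**2 = 50**2 = 2500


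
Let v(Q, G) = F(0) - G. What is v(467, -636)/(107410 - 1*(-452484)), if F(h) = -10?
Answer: 313/279947 ≈ 0.0011181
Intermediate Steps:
v(Q, G) = -10 - G
v(467, -636)/(107410 - 1*(-452484)) = (-10 - 1*(-636))/(107410 - 1*(-452484)) = (-10 + 636)/(107410 + 452484) = 626/559894 = 626*(1/559894) = 313/279947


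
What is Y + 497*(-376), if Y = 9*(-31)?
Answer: -187151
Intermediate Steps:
Y = -279
Y + 497*(-376) = -279 + 497*(-376) = -279 - 186872 = -187151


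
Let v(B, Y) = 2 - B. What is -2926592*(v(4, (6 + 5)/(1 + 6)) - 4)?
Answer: 17559552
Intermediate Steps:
-2926592*(v(4, (6 + 5)/(1 + 6)) - 4) = -2926592*((2 - 1*4) - 4) = -2926592*((2 - 4) - 4) = -2926592*(-2 - 4) = -2926592*(-6) = 17559552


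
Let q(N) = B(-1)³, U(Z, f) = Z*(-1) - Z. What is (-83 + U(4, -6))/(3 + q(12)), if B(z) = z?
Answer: -91/2 ≈ -45.500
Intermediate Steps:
U(Z, f) = -2*Z (U(Z, f) = -Z - Z = -2*Z)
q(N) = -1 (q(N) = (-1)³ = -1)
(-83 + U(4, -6))/(3 + q(12)) = (-83 - 2*4)/(3 - 1) = (-83 - 8)/2 = -91*½ = -91/2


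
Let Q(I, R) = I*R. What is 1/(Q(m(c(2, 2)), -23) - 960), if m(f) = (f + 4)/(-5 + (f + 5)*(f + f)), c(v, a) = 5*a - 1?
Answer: -19/18263 ≈ -0.0010404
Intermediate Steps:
c(v, a) = -1 + 5*a
m(f) = (4 + f)/(-5 + 2*f*(5 + f)) (m(f) = (4 + f)/(-5 + (5 + f)*(2*f)) = (4 + f)/(-5 + 2*f*(5 + f)))
1/(Q(m(c(2, 2)), -23) - 960) = 1/(((4 + (-1 + 5*2))/(-5 + 2*(-1 + 5*2)² + 10*(-1 + 5*2)))*(-23) - 960) = 1/(((4 + (-1 + 10))/(-5 + 2*(-1 + 10)² + 10*(-1 + 10)))*(-23) - 960) = 1/(((4 + 9)/(-5 + 2*9² + 10*9))*(-23) - 960) = 1/((13/(-5 + 2*81 + 90))*(-23) - 960) = 1/((13/(-5 + 162 + 90))*(-23) - 960) = 1/((13/247)*(-23) - 960) = 1/(((1/247)*13)*(-23) - 960) = 1/((1/19)*(-23) - 960) = 1/(-23/19 - 960) = 1/(-18263/19) = -19/18263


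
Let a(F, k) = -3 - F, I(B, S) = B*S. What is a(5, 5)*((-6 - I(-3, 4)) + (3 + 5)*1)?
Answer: -112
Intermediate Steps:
a(5, 5)*((-6 - I(-3, 4)) + (3 + 5)*1) = (-3 - 1*5)*((-6 - (-3)*4) + (3 + 5)*1) = (-3 - 5)*((-6 - 1*(-12)) + 8*1) = -8*((-6 + 12) + 8) = -8*(6 + 8) = -8*14 = -112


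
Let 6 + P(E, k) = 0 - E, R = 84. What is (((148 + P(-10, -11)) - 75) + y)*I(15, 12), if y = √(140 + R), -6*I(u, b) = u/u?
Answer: -77/6 - 2*√14/3 ≈ -15.328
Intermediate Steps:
I(u, b) = -⅙ (I(u, b) = -u/(6*u) = -⅙*1 = -⅙)
P(E, k) = -6 - E (P(E, k) = -6 + (0 - E) = -6 - E)
y = 4*√14 (y = √(140 + 84) = √224 = 4*√14 ≈ 14.967)
(((148 + P(-10, -11)) - 75) + y)*I(15, 12) = (((148 + (-6 - 1*(-10))) - 75) + 4*√14)*(-⅙) = (((148 + (-6 + 10)) - 75) + 4*√14)*(-⅙) = (((148 + 4) - 75) + 4*√14)*(-⅙) = ((152 - 75) + 4*√14)*(-⅙) = (77 + 4*√14)*(-⅙) = -77/6 - 2*√14/3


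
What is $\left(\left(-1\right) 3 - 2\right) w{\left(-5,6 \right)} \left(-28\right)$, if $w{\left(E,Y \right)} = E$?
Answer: $-700$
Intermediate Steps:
$\left(\left(-1\right) 3 - 2\right) w{\left(-5,6 \right)} \left(-28\right) = \left(\left(-1\right) 3 - 2\right) \left(-5\right) \left(-28\right) = \left(-3 - 2\right) \left(-5\right) \left(-28\right) = \left(-5\right) \left(-5\right) \left(-28\right) = 25 \left(-28\right) = -700$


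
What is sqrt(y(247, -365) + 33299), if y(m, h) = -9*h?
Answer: 2*sqrt(9146) ≈ 191.27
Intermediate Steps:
sqrt(y(247, -365) + 33299) = sqrt(-9*(-365) + 33299) = sqrt(3285 + 33299) = sqrt(36584) = 2*sqrt(9146)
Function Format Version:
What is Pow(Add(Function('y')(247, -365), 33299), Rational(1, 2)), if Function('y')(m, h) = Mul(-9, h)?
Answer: Mul(2, Pow(9146, Rational(1, 2))) ≈ 191.27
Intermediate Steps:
Pow(Add(Function('y')(247, -365), 33299), Rational(1, 2)) = Pow(Add(Mul(-9, -365), 33299), Rational(1, 2)) = Pow(Add(3285, 33299), Rational(1, 2)) = Pow(36584, Rational(1, 2)) = Mul(2, Pow(9146, Rational(1, 2)))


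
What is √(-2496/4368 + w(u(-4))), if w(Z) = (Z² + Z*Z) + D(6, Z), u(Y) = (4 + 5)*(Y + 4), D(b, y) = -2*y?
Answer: 2*I*√7/7 ≈ 0.75593*I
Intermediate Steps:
u(Y) = 36 + 9*Y (u(Y) = 9*(4 + Y) = 36 + 9*Y)
w(Z) = -2*Z + 2*Z² (w(Z) = (Z² + Z*Z) - 2*Z = (Z² + Z²) - 2*Z = 2*Z² - 2*Z = -2*Z + 2*Z²)
√(-2496/4368 + w(u(-4))) = √(-2496/4368 + 2*(36 + 9*(-4))*(-1 + (36 + 9*(-4)))) = √(-2496*1/4368 + 2*(36 - 36)*(-1 + (36 - 36))) = √(-4/7 + 2*0*(-1 + 0)) = √(-4/7 + 2*0*(-1)) = √(-4/7 + 0) = √(-4/7) = 2*I*√7/7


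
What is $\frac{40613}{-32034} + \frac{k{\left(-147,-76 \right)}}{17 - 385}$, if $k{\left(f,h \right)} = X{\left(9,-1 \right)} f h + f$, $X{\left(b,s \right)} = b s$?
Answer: $\frac{1605359023}{5894256} \approx 272.36$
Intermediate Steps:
$k{\left(f,h \right)} = f - 9 f h$ ($k{\left(f,h \right)} = 9 \left(-1\right) f h + f = - 9 f h + f = f - 9 f h$)
$\frac{40613}{-32034} + \frac{k{\left(-147,-76 \right)}}{17 - 385} = \frac{40613}{-32034} + \frac{\left(-147\right) \left(1 - -684\right)}{17 - 385} = 40613 \left(- \frac{1}{32034}\right) + \frac{\left(-147\right) \left(1 + 684\right)}{17 - 385} = - \frac{40613}{32034} + \frac{\left(-147\right) 685}{-368} = - \frac{40613}{32034} - - \frac{100695}{368} = - \frac{40613}{32034} + \frac{100695}{368} = \frac{1605359023}{5894256}$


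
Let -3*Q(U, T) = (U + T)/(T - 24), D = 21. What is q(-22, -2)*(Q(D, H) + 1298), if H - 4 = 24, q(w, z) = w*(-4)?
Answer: 341594/3 ≈ 1.1386e+5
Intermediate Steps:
q(w, z) = -4*w
H = 28 (H = 4 + 24 = 28)
Q(U, T) = -(T + U)/(3*(-24 + T)) (Q(U, T) = -(U + T)/(3*(T - 24)) = -(T + U)/(3*(-24 + T)))
q(-22, -2)*(Q(D, H) + 1298) = (-4*(-22))*((-1*28 - 1*21)/(3*(-24 + 28)) + 1298) = 88*((1/3)*(-28 - 21)/4 + 1298) = 88*((1/3)*(1/4)*(-49) + 1298) = 88*(-49/12 + 1298) = 88*(15527/12) = 341594/3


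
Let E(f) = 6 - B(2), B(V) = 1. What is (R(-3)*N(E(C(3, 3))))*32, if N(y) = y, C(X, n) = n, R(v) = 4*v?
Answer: -1920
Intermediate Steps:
E(f) = 5 (E(f) = 6 - 1*1 = 6 - 1 = 5)
(R(-3)*N(E(C(3, 3))))*32 = ((4*(-3))*5)*32 = -12*5*32 = -60*32 = -1920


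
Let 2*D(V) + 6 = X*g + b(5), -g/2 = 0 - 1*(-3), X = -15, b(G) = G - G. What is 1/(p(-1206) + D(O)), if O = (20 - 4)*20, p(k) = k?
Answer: -1/1164 ≈ -0.00085911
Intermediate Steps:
b(G) = 0
O = 320 (O = 16*20 = 320)
g = -6 (g = -2*(0 - 1*(-3)) = -2*(0 + 3) = -2*3 = -6)
D(V) = 42 (D(V) = -3 + (-15*(-6) + 0)/2 = -3 + (90 + 0)/2 = -3 + (1/2)*90 = -3 + 45 = 42)
1/(p(-1206) + D(O)) = 1/(-1206 + 42) = 1/(-1164) = -1/1164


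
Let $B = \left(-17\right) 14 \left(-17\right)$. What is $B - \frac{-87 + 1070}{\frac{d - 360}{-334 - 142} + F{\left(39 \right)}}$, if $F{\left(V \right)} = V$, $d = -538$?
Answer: $\frac{39137672}{9731} \approx 4022.0$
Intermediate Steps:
$B = 4046$ ($B = \left(-238\right) \left(-17\right) = 4046$)
$B - \frac{-87 + 1070}{\frac{d - 360}{-334 - 142} + F{\left(39 \right)}} = 4046 - \frac{-87 + 1070}{\frac{-538 - 360}{-334 - 142} + 39} = 4046 - \frac{983}{- \frac{898}{-476} + 39} = 4046 - \frac{983}{\left(-898\right) \left(- \frac{1}{476}\right) + 39} = 4046 - \frac{983}{\frac{449}{238} + 39} = 4046 - \frac{983}{\frac{9731}{238}} = 4046 - 983 \cdot \frac{238}{9731} = 4046 - \frac{233954}{9731} = \frac{39137672}{9731}$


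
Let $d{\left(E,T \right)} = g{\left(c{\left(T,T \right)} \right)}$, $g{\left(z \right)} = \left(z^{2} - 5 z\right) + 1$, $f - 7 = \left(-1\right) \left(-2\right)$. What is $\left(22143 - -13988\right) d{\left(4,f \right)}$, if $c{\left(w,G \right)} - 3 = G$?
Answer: $3071135$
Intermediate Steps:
$f = 9$ ($f = 7 - -2 = 7 + 2 = 9$)
$c{\left(w,G \right)} = 3 + G$
$g{\left(z \right)} = 1 + z^{2} - 5 z$
$d{\left(E,T \right)} = -14 + \left(3 + T\right)^{2} - 5 T$ ($d{\left(E,T \right)} = 1 + \left(3 + T\right)^{2} - 5 \left(3 + T\right) = 1 + \left(3 + T\right)^{2} - \left(15 + 5 T\right) = -14 + \left(3 + T\right)^{2} - 5 T$)
$\left(22143 - -13988\right) d{\left(4,f \right)} = \left(22143 - -13988\right) \left(-5 + 9 + 9^{2}\right) = \left(22143 + 13988\right) \left(-5 + 9 + 81\right) = 36131 \cdot 85 = 3071135$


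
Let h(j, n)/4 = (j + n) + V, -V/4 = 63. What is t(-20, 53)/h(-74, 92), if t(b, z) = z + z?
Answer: -53/468 ≈ -0.11325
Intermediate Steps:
V = -252 (V = -4*63 = -252)
t(b, z) = 2*z
h(j, n) = -1008 + 4*j + 4*n (h(j, n) = 4*((j + n) - 252) = 4*(-252 + j + n) = -1008 + 4*j + 4*n)
t(-20, 53)/h(-74, 92) = (2*53)/(-1008 + 4*(-74) + 4*92) = 106/(-1008 - 296 + 368) = 106/(-936) = 106*(-1/936) = -53/468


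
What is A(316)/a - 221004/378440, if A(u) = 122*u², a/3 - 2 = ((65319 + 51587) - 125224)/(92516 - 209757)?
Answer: 1689119735210849/861424050 ≈ 1.9608e+6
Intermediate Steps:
a = 728400/117241 (a = 6 + 3*(((65319 + 51587) - 125224)/(92516 - 209757)) = 6 + 3*((116906 - 125224)/(-117241)) = 6 + 3*(-8318*(-1/117241)) = 6 + 3*(8318/117241) = 6 + 24954/117241 = 728400/117241 ≈ 6.2128)
A(316)/a - 221004/378440 = (122*316²)/(728400/117241) - 221004/378440 = (122*99856)*(117241/728400) - 221004*1/378440 = 12182432*(117241/728400) - 55251/94610 = 89267531882/45525 - 55251/94610 = 1689119735210849/861424050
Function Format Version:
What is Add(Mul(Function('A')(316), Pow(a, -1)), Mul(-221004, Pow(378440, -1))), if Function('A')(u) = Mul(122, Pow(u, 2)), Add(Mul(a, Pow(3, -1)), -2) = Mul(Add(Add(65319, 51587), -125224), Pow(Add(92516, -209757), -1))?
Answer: Rational(1689119735210849, 861424050) ≈ 1.9608e+6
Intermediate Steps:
a = Rational(728400, 117241) (a = Add(6, Mul(3, Mul(Add(Add(65319, 51587), -125224), Pow(Add(92516, -209757), -1)))) = Add(6, Mul(3, Mul(Add(116906, -125224), Pow(-117241, -1)))) = Add(6, Mul(3, Mul(-8318, Rational(-1, 117241)))) = Add(6, Mul(3, Rational(8318, 117241))) = Add(6, Rational(24954, 117241)) = Rational(728400, 117241) ≈ 6.2128)
Add(Mul(Function('A')(316), Pow(a, -1)), Mul(-221004, Pow(378440, -1))) = Add(Mul(Mul(122, Pow(316, 2)), Pow(Rational(728400, 117241), -1)), Mul(-221004, Pow(378440, -1))) = Add(Mul(Mul(122, 99856), Rational(117241, 728400)), Mul(-221004, Rational(1, 378440))) = Add(Mul(12182432, Rational(117241, 728400)), Rational(-55251, 94610)) = Add(Rational(89267531882, 45525), Rational(-55251, 94610)) = Rational(1689119735210849, 861424050)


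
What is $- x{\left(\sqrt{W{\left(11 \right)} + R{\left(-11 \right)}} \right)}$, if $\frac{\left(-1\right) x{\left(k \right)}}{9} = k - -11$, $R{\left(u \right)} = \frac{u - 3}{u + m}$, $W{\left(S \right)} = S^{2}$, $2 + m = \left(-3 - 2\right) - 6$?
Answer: $99 + \frac{3 \sqrt{4377}}{2} \approx 198.24$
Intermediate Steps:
$m = -13$ ($m = -2 - 11 = -13$)
$R{\left(u \right)} = \frac{-3 + u}{-13 + u}$ ($R{\left(u \right)} = \frac{u - 3}{u - 13} = \frac{-3 + u}{-13 + u}$)
$x{\left(k \right)} = -99 - 9 k$ ($x{\left(k \right)} = - 9 \left(k - -11\right) = - 9 \left(k + 11\right) = - 9 \left(11 + k\right) = -99 - 9 k$)
$- x{\left(\sqrt{W{\left(11 \right)} + R{\left(-11 \right)}} \right)} = - (-99 - 9 \sqrt{11^{2} + \frac{-3 - 11}{-13 - 11}}) = - (-99 - 9 \sqrt{121 + \frac{1}{-24} \left(-14\right)}) = - (-99 - 9 \sqrt{121 - - \frac{7}{12}}) = - (-99 - 9 \sqrt{121 + \frac{7}{12}}) = - (-99 - 9 \sqrt{\frac{1459}{12}}) = - (-99 - 9 \frac{\sqrt{4377}}{6}) = - (-99 - \frac{3 \sqrt{4377}}{2}) = 99 + \frac{3 \sqrt{4377}}{2}$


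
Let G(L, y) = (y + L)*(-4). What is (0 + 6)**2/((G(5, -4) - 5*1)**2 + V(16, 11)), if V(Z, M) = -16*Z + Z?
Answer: -12/53 ≈ -0.22642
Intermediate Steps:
V(Z, M) = -15*Z
G(L, y) = -4*L - 4*y (G(L, y) = (L + y)*(-4) = -4*L - 4*y)
(0 + 6)**2/((G(5, -4) - 5*1)**2 + V(16, 11)) = (0 + 6)**2/(((-4*5 - 4*(-4)) - 5*1)**2 - 15*16) = 6**2/(((-20 + 16) - 5)**2 - 240) = 36/((-4 - 5)**2 - 240) = 36/((-9)**2 - 240) = 36/(81 - 240) = 36/(-159) = 36*(-1/159) = -12/53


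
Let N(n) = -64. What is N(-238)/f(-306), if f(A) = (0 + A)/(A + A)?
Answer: -128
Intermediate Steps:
f(A) = ½ (f(A) = A/((2*A)) = (1/(2*A))*A = ½)
N(-238)/f(-306) = -64/½ = -64*2 = -128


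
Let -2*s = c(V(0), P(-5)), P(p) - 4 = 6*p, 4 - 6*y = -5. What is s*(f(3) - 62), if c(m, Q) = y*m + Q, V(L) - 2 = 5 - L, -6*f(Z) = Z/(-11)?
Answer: -42253/88 ≈ -480.15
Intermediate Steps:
y = 3/2 (y = 2/3 - 1/6*(-5) = 2/3 + 5/6 = 3/2 ≈ 1.5000)
f(Z) = Z/66 (f(Z) = -Z/(6*(-11)) = -Z*(-1)/(6*11) = -(-1)*Z/66 = Z/66)
V(L) = 7 - L (V(L) = 2 + (5 - L) = 7 - L)
P(p) = 4 + 6*p
c(m, Q) = Q + 3*m/2 (c(m, Q) = 3*m/2 + Q = Q + 3*m/2)
s = 31/4 (s = -((4 + 6*(-5)) + 3*(7 - 1*0)/2)/2 = -((4 - 30) + 3*(7 + 0)/2)/2 = -(-26 + (3/2)*7)/2 = -(-26 + 21/2)/2 = -1/2*(-31/2) = 31/4 ≈ 7.7500)
s*(f(3) - 62) = 31*((1/66)*3 - 62)/4 = 31*(1/22 - 62)/4 = (31/4)*(-1363/22) = -42253/88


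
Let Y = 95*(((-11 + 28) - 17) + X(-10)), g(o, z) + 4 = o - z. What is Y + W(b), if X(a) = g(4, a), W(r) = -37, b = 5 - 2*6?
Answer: 913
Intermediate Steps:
g(o, z) = -4 + o - z (g(o, z) = -4 + (o - z) = -4 + o - z)
b = -7 (b = 5 - 12 = -7)
X(a) = -a (X(a) = -4 + 4 - a = -a)
Y = 950 (Y = 95*(((-11 + 28) - 17) - 1*(-10)) = 95*((17 - 17) + 10) = 95*(0 + 10) = 95*10 = 950)
Y + W(b) = 950 - 37 = 913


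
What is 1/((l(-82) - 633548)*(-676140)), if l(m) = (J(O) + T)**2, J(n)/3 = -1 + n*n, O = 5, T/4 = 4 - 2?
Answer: 1/424039848720 ≈ 2.3583e-12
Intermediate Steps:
T = 8 (T = 4*(4 - 2) = 4*2 = 8)
J(n) = -3 + 3*n**2 (J(n) = 3*(-1 + n*n) = 3*(-1 + n**2) = -3 + 3*n**2)
l(m) = 6400 (l(m) = ((-3 + 3*5**2) + 8)**2 = ((-3 + 3*25) + 8)**2 = ((-3 + 75) + 8)**2 = (72 + 8)**2 = 80**2 = 6400)
1/((l(-82) - 633548)*(-676140)) = 1/((6400 - 633548)*(-676140)) = -1/676140/(-627148) = -1/627148*(-1/676140) = 1/424039848720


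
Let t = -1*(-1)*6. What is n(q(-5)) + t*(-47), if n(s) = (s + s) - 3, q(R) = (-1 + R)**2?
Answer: -213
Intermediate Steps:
n(s) = -3 + 2*s (n(s) = 2*s - 3 = -3 + 2*s)
t = 6 (t = 1*6 = 6)
n(q(-5)) + t*(-47) = (-3 + 2*(-1 - 5)**2) + 6*(-47) = (-3 + 2*(-6)**2) - 282 = (-3 + 2*36) - 282 = (-3 + 72) - 282 = 69 - 282 = -213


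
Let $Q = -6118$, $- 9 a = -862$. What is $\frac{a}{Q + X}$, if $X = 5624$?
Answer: $- \frac{431}{2223} \approx -0.19388$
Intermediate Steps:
$a = \frac{862}{9}$ ($a = \left(- \frac{1}{9}\right) \left(-862\right) = \frac{862}{9} \approx 95.778$)
$\frac{a}{Q + X} = \frac{862}{9 \left(-6118 + 5624\right)} = \frac{862}{9 \left(-494\right)} = \frac{862}{9} \left(- \frac{1}{494}\right) = - \frac{431}{2223}$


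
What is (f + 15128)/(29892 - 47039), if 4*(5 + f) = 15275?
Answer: -75767/68588 ≈ -1.1047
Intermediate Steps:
f = 15255/4 (f = -5 + (¼)*15275 = -5 + 15275/4 = 15255/4 ≈ 3813.8)
(f + 15128)/(29892 - 47039) = (15255/4 + 15128)/(29892 - 47039) = (75767/4)/(-17147) = (75767/4)*(-1/17147) = -75767/68588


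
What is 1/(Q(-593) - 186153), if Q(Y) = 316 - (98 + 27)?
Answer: -1/185962 ≈ -5.3774e-6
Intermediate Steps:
Q(Y) = 191 (Q(Y) = 316 - 1*125 = 316 - 125 = 191)
1/(Q(-593) - 186153) = 1/(191 - 186153) = 1/(-185962) = -1/185962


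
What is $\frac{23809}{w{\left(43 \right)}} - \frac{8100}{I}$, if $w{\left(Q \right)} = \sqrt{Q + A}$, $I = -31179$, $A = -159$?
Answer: $\frac{2700}{10393} - \frac{821 i \sqrt{29}}{2} \approx 0.25979 - 2210.6 i$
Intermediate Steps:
$w{\left(Q \right)} = \sqrt{-159 + Q}$ ($w{\left(Q \right)} = \sqrt{Q - 159} = \sqrt{-159 + Q}$)
$\frac{23809}{w{\left(43 \right)}} - \frac{8100}{I} = \frac{23809}{\sqrt{-159 + 43}} - \frac{8100}{-31179} = \frac{23809}{\sqrt{-116}} - - \frac{2700}{10393} = \frac{23809}{2 i \sqrt{29}} + \frac{2700}{10393} = 23809 \left(- \frac{i \sqrt{29}}{58}\right) + \frac{2700}{10393} = - \frac{821 i \sqrt{29}}{2} + \frac{2700}{10393} = \frac{2700}{10393} - \frac{821 i \sqrt{29}}{2}$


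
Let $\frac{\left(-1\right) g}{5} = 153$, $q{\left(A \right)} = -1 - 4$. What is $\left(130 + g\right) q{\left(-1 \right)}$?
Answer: $3175$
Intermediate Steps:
$q{\left(A \right)} = -5$ ($q{\left(A \right)} = -1 - 4 = -5$)
$g = -765$ ($g = \left(-5\right) 153 = -765$)
$\left(130 + g\right) q{\left(-1 \right)} = \left(130 - 765\right) \left(-5\right) = \left(-635\right) \left(-5\right) = 3175$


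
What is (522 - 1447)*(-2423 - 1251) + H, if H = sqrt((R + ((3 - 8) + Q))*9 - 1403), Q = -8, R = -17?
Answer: 3398450 + I*sqrt(1673) ≈ 3.3984e+6 + 40.902*I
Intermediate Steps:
H = I*sqrt(1673) (H = sqrt((-17 + ((3 - 8) - 8))*9 - 1403) = sqrt((-17 + (-5 - 8))*9 - 1403) = sqrt((-17 - 13)*9 - 1403) = sqrt(-30*9 - 1403) = sqrt(-270 - 1403) = sqrt(-1673) = I*sqrt(1673) ≈ 40.902*I)
(522 - 1447)*(-2423 - 1251) + H = (522 - 1447)*(-2423 - 1251) + I*sqrt(1673) = -925*(-3674) + I*sqrt(1673) = 3398450 + I*sqrt(1673)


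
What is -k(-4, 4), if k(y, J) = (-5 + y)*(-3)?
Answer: -27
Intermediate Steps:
k(y, J) = 15 - 3*y
-k(-4, 4) = -(15 - 3*(-4)) = -(15 + 12) = -1*27 = -27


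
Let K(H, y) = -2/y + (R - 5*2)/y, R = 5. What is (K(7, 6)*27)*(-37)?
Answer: 2331/2 ≈ 1165.5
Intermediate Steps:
K(H, y) = -7/y (K(H, y) = -2/y + (5 - 5*2)/y = -2/y + (5 - 10)/y = -2/y - 5/y = -7/y)
(K(7, 6)*27)*(-37) = (-7/6*27)*(-37) = (-7*1/6*27)*(-37) = -7/6*27*(-37) = -63/2*(-37) = 2331/2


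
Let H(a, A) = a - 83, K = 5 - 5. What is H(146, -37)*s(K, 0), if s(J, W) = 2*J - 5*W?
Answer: 0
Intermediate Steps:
K = 0
H(a, A) = -83 + a
s(J, W) = -5*W + 2*J
H(146, -37)*s(K, 0) = (-83 + 146)*(-5*0 + 2*0) = 63*(0 + 0) = 63*0 = 0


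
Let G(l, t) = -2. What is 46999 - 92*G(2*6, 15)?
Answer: 47183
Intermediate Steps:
46999 - 92*G(2*6, 15) = 46999 - 92*(-2) = 46999 - 1*(-184) = 46999 + 184 = 47183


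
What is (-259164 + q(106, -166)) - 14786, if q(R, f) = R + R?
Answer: -273738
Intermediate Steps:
q(R, f) = 2*R
(-259164 + q(106, -166)) - 14786 = (-259164 + 2*106) - 14786 = (-259164 + 212) - 14786 = -258952 - 14786 = -273738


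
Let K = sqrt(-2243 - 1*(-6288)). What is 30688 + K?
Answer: 30688 + sqrt(4045) ≈ 30752.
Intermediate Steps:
K = sqrt(4045) (K = sqrt(-2243 + 6288) = sqrt(4045) ≈ 63.600)
30688 + K = 30688 + sqrt(4045)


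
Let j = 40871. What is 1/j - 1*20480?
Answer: -837038079/40871 ≈ -20480.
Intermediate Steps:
1/j - 1*20480 = 1/40871 - 1*20480 = 1/40871 - 20480 = -837038079/40871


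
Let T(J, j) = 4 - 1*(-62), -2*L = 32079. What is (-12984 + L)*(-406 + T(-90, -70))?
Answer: 9867990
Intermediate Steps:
L = -32079/2 (L = -1/2*32079 = -32079/2 ≈ -16040.)
T(J, j) = 66 (T(J, j) = 4 + 62 = 66)
(-12984 + L)*(-406 + T(-90, -70)) = (-12984 - 32079/2)*(-406 + 66) = -58047/2*(-340) = 9867990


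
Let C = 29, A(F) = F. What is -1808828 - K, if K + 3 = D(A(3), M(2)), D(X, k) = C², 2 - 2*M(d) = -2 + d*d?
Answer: -1809666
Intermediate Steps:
M(d) = 2 - d²/2 (M(d) = 1 - (-2 + d*d)/2 = 1 - (-2 + d²)/2 = 1 + (1 - d²/2) = 2 - d²/2)
D(X, k) = 841 (D(X, k) = 29² = 841)
K = 838 (K = -3 + 841 = 838)
-1808828 - K = -1808828 - 1*838 = -1808828 - 838 = -1809666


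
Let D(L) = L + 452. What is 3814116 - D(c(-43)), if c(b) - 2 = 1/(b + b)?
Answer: 327974933/86 ≈ 3.8137e+6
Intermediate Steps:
c(b) = 2 + 1/(2*b) (c(b) = 2 + 1/(b + b) = 2 + 1/(2*b))
D(L) = 452 + L
3814116 - D(c(-43)) = 3814116 - (452 + (2 + (1/2)/(-43))) = 3814116 - (452 + (2 + (1/2)*(-1/43))) = 3814116 - (452 + (2 - 1/86)) = 3814116 - (452 + 171/86) = 3814116 - 1*39043/86 = 3814116 - 39043/86 = 327974933/86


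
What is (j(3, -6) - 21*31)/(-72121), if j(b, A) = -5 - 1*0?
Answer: 656/72121 ≈ 0.0090958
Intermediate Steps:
j(b, A) = -5 (j(b, A) = -5 + 0 = -5)
(j(3, -6) - 21*31)/(-72121) = (-5 - 21*31)/(-72121) = (-5 - 651)*(-1/72121) = -656*(-1/72121) = 656/72121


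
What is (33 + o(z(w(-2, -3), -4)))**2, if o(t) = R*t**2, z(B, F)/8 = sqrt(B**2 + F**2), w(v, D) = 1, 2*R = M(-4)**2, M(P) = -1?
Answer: 332929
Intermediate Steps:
R = 1/2 (R = (1/2)*(-1)**2 = (1/2)*1 = 1/2 ≈ 0.50000)
z(B, F) = 8*sqrt(B**2 + F**2)
o(t) = t**2/2
(33 + o(z(w(-2, -3), -4)))**2 = (33 + (8*sqrt(1**2 + (-4)**2))**2/2)**2 = (33 + (8*sqrt(1 + 16))**2/2)**2 = (33 + (8*sqrt(17))**2/2)**2 = (33 + (1/2)*1088)**2 = (33 + 544)**2 = 577**2 = 332929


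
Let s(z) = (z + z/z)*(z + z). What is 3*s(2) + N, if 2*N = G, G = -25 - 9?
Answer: 19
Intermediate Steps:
s(z) = 2*z*(1 + z) (s(z) = (z + 1)*(2*z) = (1 + z)*(2*z) = 2*z*(1 + z))
G = -34
N = -17 (N = (½)*(-34) = -17)
3*s(2) + N = 3*(2*2*(1 + 2)) - 17 = 3*(2*2*3) - 17 = 3*12 - 17 = 36 - 17 = 19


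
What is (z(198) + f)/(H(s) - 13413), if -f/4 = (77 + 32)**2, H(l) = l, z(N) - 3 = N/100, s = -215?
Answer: 2375951/681400 ≈ 3.4869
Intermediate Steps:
z(N) = 3 + N/100
f = -47524 (f = -4*(77 + 32)**2 = -4*109**2 = -4*11881 = -47524)
(z(198) + f)/(H(s) - 13413) = ((3 + (1/100)*198) - 47524)/(-215 - 13413) = ((3 + 99/50) - 47524)/(-13628) = (249/50 - 47524)*(-1/13628) = -2375951/50*(-1/13628) = 2375951/681400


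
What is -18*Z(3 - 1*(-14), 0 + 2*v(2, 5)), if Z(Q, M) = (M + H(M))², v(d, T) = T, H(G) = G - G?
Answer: -1800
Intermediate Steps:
H(G) = 0
Z(Q, M) = M² (Z(Q, M) = (M + 0)² = M²)
-18*Z(3 - 1*(-14), 0 + 2*v(2, 5)) = -18*(0 + 2*5)² = -18*(0 + 10)² = -18*10² = -18*100 = -1800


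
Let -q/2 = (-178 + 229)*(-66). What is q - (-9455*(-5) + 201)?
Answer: -40744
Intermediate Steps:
q = 6732 (q = -2*(-178 + 229)*(-66) = -102*(-66) = -2*(-3366) = 6732)
q - (-9455*(-5) + 201) = 6732 - (-9455*(-5) + 201) = 6732 - (-305*(-155) + 201) = 6732 - (47275 + 201) = 6732 - 1*47476 = 6732 - 47476 = -40744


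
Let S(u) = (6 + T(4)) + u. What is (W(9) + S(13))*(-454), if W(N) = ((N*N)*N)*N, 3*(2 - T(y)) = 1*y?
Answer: -8962868/3 ≈ -2.9876e+6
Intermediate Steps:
T(y) = 2 - y/3
S(u) = 20/3 + u (S(u) = (6 + (2 - 1/3*4)) + u = (6 + (2 - 4/3)) + u = (6 + 2/3) + u = 20/3 + u)
W(N) = N**4 (W(N) = (N**2*N)*N = N**3*N = N**4)
(W(9) + S(13))*(-454) = (9**4 + (20/3 + 13))*(-454) = (6561 + 59/3)*(-454) = (19742/3)*(-454) = -8962868/3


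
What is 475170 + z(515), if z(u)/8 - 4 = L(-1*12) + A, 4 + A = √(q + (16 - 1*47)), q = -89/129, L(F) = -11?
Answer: 475082 + 16*I*√131838/129 ≈ 4.7508e+5 + 45.035*I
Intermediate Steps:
q = -89/129 (q = -89*1/129 = -89/129 ≈ -0.68992)
A = -4 + 2*I*√131838/129 (A = -4 + √(-89/129 + (16 - 1*47)) = -4 + √(-89/129 + (16 - 47)) = -4 + √(-89/129 - 31) = -4 + √(-4088/129) = -4 + 2*I*√131838/129 ≈ -4.0 + 5.6294*I)
z(u) = -88 + 16*I*√131838/129 (z(u) = 32 + 8*(-11 + (-4 + 2*I*√131838/129)) = 32 + 8*(-15 + 2*I*√131838/129) = 32 + (-120 + 16*I*√131838/129) = -88 + 16*I*√131838/129)
475170 + z(515) = 475170 + (-88 + 16*I*√131838/129) = 475082 + 16*I*√131838/129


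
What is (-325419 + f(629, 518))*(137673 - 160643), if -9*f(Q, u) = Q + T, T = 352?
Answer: 7477378160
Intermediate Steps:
f(Q, u) = -352/9 - Q/9 (f(Q, u) = -(Q + 352)/9 = -(352 + Q)/9 = -352/9 - Q/9)
(-325419 + f(629, 518))*(137673 - 160643) = (-325419 + (-352/9 - 1/9*629))*(137673 - 160643) = (-325419 + (-352/9 - 629/9))*(-22970) = (-325419 - 109)*(-22970) = -325528*(-22970) = 7477378160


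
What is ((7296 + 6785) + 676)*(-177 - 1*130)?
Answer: -4530399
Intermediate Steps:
((7296 + 6785) + 676)*(-177 - 1*130) = (14081 + 676)*(-177 - 130) = 14757*(-307) = -4530399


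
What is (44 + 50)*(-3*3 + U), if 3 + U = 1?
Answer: -1034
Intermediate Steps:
U = -2 (U = -3 + 1 = -2)
(44 + 50)*(-3*3 + U) = (44 + 50)*(-3*3 - 2) = 94*(-9 - 2) = 94*(-11) = -1034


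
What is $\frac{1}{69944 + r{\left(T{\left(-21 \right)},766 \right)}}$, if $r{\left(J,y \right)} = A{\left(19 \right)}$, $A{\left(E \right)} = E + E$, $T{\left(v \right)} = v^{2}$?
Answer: $\frac{1}{69982} \approx 1.4289 \cdot 10^{-5}$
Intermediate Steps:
$A{\left(E \right)} = 2 E$
$r{\left(J,y \right)} = 38$ ($r{\left(J,y \right)} = 2 \cdot 19 = 38$)
$\frac{1}{69944 + r{\left(T{\left(-21 \right)},766 \right)}} = \frac{1}{69944 + 38} = \frac{1}{69982}$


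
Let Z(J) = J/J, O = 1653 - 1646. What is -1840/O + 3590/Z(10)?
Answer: 23290/7 ≈ 3327.1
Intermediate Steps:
O = 7
Z(J) = 1
-1840/O + 3590/Z(10) = -1840/7 + 3590/1 = -1840*1/7 + 3590*1 = -1840/7 + 3590 = 23290/7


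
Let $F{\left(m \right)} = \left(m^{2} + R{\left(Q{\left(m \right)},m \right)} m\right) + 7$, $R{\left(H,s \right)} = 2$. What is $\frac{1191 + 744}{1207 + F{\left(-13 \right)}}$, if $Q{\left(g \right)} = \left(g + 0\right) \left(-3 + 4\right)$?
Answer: $\frac{1935}{1357} \approx 1.4259$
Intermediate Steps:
$Q{\left(g \right)} = g$ ($Q{\left(g \right)} = g 1 = g$)
$F{\left(m \right)} = 7 + m^{2} + 2 m$ ($F{\left(m \right)} = \left(m^{2} + 2 m\right) + 7 = 7 + m^{2} + 2 m$)
$\frac{1191 + 744}{1207 + F{\left(-13 \right)}} = \frac{1191 + 744}{1207 + \left(7 + \left(-13\right)^{2} + 2 \left(-13\right)\right)} = \frac{1935}{1207 + \left(7 + 169 - 26\right)} = \frac{1935}{1207 + 150} = \frac{1935}{1357}$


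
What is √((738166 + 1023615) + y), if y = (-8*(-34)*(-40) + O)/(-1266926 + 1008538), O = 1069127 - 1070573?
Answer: √29406045386224338/129194 ≈ 1327.3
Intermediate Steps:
O = -1446
y = 6163/129194 (y = (-8*(-34)*(-40) - 1446)/(-1266926 + 1008538) = (272*(-40) - 1446)/(-258388) = (-10880 - 1446)*(-1/258388) = -12326*(-1/258388) = 6163/129194 ≈ 0.047703)
√((738166 + 1023615) + y) = √((738166 + 1023615) + 6163/129194) = √(1761781 + 6163/129194) = √(227611540677/129194) = √29406045386224338/129194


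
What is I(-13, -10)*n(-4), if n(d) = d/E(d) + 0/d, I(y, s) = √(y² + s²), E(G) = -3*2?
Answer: 2*√269/3 ≈ 10.934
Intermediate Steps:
E(G) = -6
I(y, s) = √(s² + y²)
n(d) = -d/6 (n(d) = d/(-6) + 0/d = d*(-⅙) + 0 = -d/6 + 0 = -d/6)
I(-13, -10)*n(-4) = √((-10)² + (-13)²)*(-⅙*(-4)) = √(100 + 169)*(⅔) = √269*(⅔) = 2*√269/3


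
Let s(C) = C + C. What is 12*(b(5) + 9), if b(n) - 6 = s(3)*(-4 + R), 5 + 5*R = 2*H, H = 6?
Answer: -36/5 ≈ -7.2000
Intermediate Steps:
s(C) = 2*C
R = 7/5 (R = -1 + (2*6)/5 = -1 + (1/5)*12 = -1 + 12/5 = 7/5 ≈ 1.4000)
b(n) = -48/5 (b(n) = 6 + (2*3)*(-4 + 7/5) = 6 + 6*(-13/5) = 6 - 78/5 = -48/5)
12*(b(5) + 9) = 12*(-48/5 + 9) = 12*(-3/5) = -36/5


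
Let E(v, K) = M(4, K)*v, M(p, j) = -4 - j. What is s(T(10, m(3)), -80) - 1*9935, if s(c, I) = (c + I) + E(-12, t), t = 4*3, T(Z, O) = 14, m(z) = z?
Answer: -9809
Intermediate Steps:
t = 12
E(v, K) = v*(-4 - K) (E(v, K) = (-4 - K)*v = v*(-4 - K))
s(c, I) = 192 + I + c (s(c, I) = (c + I) - 1*(-12)*(4 + 12) = (I + c) - 1*(-12)*16 = (I + c) + 192 = 192 + I + c)
s(T(10, m(3)), -80) - 1*9935 = (192 - 80 + 14) - 1*9935 = 126 - 9935 = -9809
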